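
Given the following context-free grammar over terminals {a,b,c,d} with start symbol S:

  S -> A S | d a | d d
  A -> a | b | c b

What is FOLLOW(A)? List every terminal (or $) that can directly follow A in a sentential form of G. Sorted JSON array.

FIRST iteration:
round 1:
  A via A→a: +{a}
  A via A→b: +{b}
  A via A→c b: +{c}
  S via S→A S: +{a,b,c}
  S via S→d a: +{d}
  FIRST[S]={a,b,c,d}  FIRST[A]={a,b,c}
round 2: — fixpoint
  FIRST[S]={a,b,c,d}  FIRST[A]={a,b,c}

FOLLOW sets:
initialize: $ ∈ FOLLOW(S)
[1]
  S→A S: FOLLOW(A) ⊇ FIRST(S) = {a,b,c,d}; new: +{a,b,c,d}
  FOLLOW[S]={$}  FOLLOW[A]={a,b,c,d}
[2] done
  FOLLOW[S]={$}  FOLLOW[A]={a,b,c,d}

FOLLOW(A) = ["a", "b", "c", "d"]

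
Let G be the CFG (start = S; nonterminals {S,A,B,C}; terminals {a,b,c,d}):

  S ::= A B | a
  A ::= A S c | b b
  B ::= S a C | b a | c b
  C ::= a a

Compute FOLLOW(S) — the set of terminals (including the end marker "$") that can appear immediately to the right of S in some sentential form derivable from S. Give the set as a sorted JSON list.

FIRST sets, iterate to fixpoint:
pass 1:
  A via A→b b: +{b}
  B via B→b a: +{b}
  B via B→c b: +{c}
  C via C→a a: +{a}
  S via S→A B: +{b}
  S via S→a: +{a}
  S: {a,b}  A: {b}  B: {b,c}  C: {a}
pass 2:
  B via B→S a C: +{a}
  S: {a,b}  A: {b}  B: {a,b,c}  C: {a}
pass 3: done
  S: {a,b}  A: {b}  B: {a,b,c}  C: {a}

FOLLOW sets:
seed FOLLOW(S) with $
pass 1:
  A→A S c: FOLLOW(A) ⊇ FIRST(S) = {a,b}; new: +{a,b}
  A→A S c: FOLLOW(S) ⊇ FIRST(c) = {c}; new: +{c}
  B→S a C: FOLLOW(S) ⊇ FIRST(a) = {a}; new: +{a}
  S→A B: FOLLOW(A) ⊇ FIRST(B) = {a,b,c}; new: +{c}
  S→A B: FOLLOW(B) ⊇ FOLLOW(S) ⊇ {$,a,c}; new: +{$,a,c}
  S: {$,a,c}  A: {a,b,c}  B: {$,a,c}  C: {}
pass 2:
  B→S a C: FOLLOW(C) ⊇ FOLLOW(B) ⊇ {$,a,c}; new: +{$,a,c}
  S: {$,a,c}  A: {a,b,c}  B: {$,a,c}  C: {$,a,c}
pass 3: (stable)
  S: {$,a,c}  A: {a,b,c}  B: {$,a,c}  C: {$,a,c}

FOLLOW(S) = ["$", "a", "c"]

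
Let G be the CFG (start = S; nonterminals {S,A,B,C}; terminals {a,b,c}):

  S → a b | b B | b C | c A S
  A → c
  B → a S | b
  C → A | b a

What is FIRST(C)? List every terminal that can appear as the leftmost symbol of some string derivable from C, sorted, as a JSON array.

Compute FIRST by fixpoint:
pass 1:
  A via A→c: +{c}
  B via B→a S: +{a}
  B via B→b: +{b}
  C via C→A: +{c}
  C via C→b a: +{b}
  S via S→a b: +{a}
  S via S→b B: +{b}
  S via S→c A S: +{c}
  FIRST[S]={a,b,c}  FIRST[A]={c}  FIRST[B]={a,b}  FIRST[C]={b,c}
pass 2: (no change)
  FIRST[S]={a,b,c}  FIRST[A]={c}  FIRST[B]={a,b}  FIRST[C]={b,c}

FIRST(C) = ["b", "c"]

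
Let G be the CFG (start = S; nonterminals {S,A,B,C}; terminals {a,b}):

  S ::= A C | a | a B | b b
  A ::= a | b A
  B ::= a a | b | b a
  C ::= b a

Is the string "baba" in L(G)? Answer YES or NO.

CNF form of G:
  S -> A C | T0 T0 | T1 B | a
  A -> T0 A | a
  B -> T0 T1 | T1 T1 | b
  C -> T0 T1
  T0 -> b
  T1 -> a

Fill CYK table bottom-up:
  [0..0]={B,T0}  "b"  orig:{B}
  [1..1]={A,S,T1}  "a"  orig:{A,S}
  [2..2]={B,T0}  "b"  orig:{B}
  [3..3]={A,S,T1}  "a"  orig:{A,S}
  [0..1]={A,B,C}  "ba"
  [1..2]={S}  "ab"
  [2..3]={A,B,C}  "ba"
  [0..2]=∅  "bab"
  [1..3]={S}  "aba"
  [0..3]={S}  "baba"

S ∈ T[0,3] ⇒ YES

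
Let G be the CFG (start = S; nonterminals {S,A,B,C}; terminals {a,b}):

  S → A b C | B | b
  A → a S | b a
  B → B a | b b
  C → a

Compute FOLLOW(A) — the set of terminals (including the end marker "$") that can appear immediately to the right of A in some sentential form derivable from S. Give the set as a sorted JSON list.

FIRST iteration:
pass 1:
  A via A→a S: +{a}
  A via A→b a: +{b}
  B via B→b b: +{b}
  C via C→a: +{a}
  S via S→A b C: +{a,b}
  S: {a,b}  A: {a,b}  B: {b}  C: {a}
pass 2: (stable)
  S: {a,b}  A: {a,b}  B: {b}  C: {a}

FOLLOW iteration:
FOLLOW(S) := {$}
[1]
  B→B a: FOLLOW(B) ⊇ FIRST(a) = {a}; new: +{a}
  S→A b C: FOLLOW(A) ⊇ FIRST(b) = {b}; new: +{b}
  S→A b C: FOLLOW(C) ⊇ FOLLOW(S) ⊇ {$}; new: +{$}
  S→B: FOLLOW(B) ⊇ FOLLOW(S) ⊇ {$}; new: +{$}
  FOLLOW(S)={$}  FOLLOW(A)={b}  FOLLOW(B)={$,a}  FOLLOW(C)={$}
[2]
  A→a S: FOLLOW(S) ⊇ FOLLOW(A) ⊇ {b}; new: +{b}
  S→A b C: FOLLOW(C) ⊇ FOLLOW(S) ⊇ {$,b}; new: +{b}
  S→B: FOLLOW(B) ⊇ FOLLOW(S) ⊇ {$,b}; new: +{b}
  FOLLOW(S)={$,b}  FOLLOW(A)={b}  FOLLOW(B)={$,a,b}  FOLLOW(C)={$,b}
[3] (no change)
  FOLLOW(S)={$,b}  FOLLOW(A)={b}  FOLLOW(B)={$,a,b}  FOLLOW(C)={$,b}

FOLLOW(A) = ["b"]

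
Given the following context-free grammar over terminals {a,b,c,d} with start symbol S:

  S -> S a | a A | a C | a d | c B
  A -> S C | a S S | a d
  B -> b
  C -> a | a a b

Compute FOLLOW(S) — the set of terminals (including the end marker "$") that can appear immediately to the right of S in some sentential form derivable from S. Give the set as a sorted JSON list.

Compute FIRST by fixpoint:
[1]
  A via A→a S S: +{a}
  B via B→b: +{b}
  C via C→a: +{a}
  S via S→a A: +{a}
  S via S→c B: +{c}
  S: {a,c}  A: {a}  B: {b}  C: {a}
[2]
  A via A→S C: +{c}
  S: {a,c}  A: {a,c}  B: {b}  C: {a}
[3] (stable)
  S: {a,c}  A: {a,c}  B: {b}  C: {a}

Compute FOLLOW by fixpoint:
seed FOLLOW(S) with $
[1]
  A→S C: FOLLOW(S) ⊇ FIRST(C) = {a}; new: +{a}
  A→a S S: FOLLOW(S) ⊇ FIRST(S) = {a,c}; new: +{c}
  S→a A: FOLLOW(A) ⊇ FOLLOW(S) ⊇ {$,a,c}; new: +{$,a,c}
  S→a C: FOLLOW(C) ⊇ FOLLOW(S) ⊇ {$,a,c}; new: +{$,a,c}
  S→c B: FOLLOW(B) ⊇ FOLLOW(S) ⊇ {$,a,c}; new: +{$,a,c}
  FOLLOW(S)={$,a,c}  FOLLOW(A)={$,a,c}  FOLLOW(B)={$,a,c}  FOLLOW(C)={$,a,c}
[2] (stable)
  FOLLOW(S)={$,a,c}  FOLLOW(A)={$,a,c}  FOLLOW(B)={$,a,c}  FOLLOW(C)={$,a,c}

FOLLOW(S) = ["$", "a", "c"]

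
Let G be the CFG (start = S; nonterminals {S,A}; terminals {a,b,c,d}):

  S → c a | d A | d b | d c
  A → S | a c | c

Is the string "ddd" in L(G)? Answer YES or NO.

CNF form of G:
  S -> T1 T0 | T2 A | T2 T1 | T2 T3
  A -> T0 T1 | T1 T0 | T2 A | T2 T1 | T2 T3 | c
  T0 -> a
  T1 -> c
  T2 -> d
  T3 -> b

CYK table (by increasing span):
  cell(0,0) d: {T2}  orig:{}
  cell(1,1) d: {T2}  orig:{}
  cell(2,2) d: {T2}  orig:{}
  cell(0,1) dd: ∅
  cell(1,2) dd: ∅
  cell(0,2) ddd: ∅

S ∉ T[0,2] ⇒ NO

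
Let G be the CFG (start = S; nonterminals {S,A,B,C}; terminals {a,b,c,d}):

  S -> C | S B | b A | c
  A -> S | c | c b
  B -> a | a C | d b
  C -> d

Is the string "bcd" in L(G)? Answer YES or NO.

Convert to CNF:
  S -> S B | T0 A | c | d
  A -> S B | T0 A | T1 T0 | c | d
  B -> T2 C | T3 T0 | a
  C -> d
  T0 -> b
  T1 -> c
  T2 -> a
  T3 -> d

CYK table (by increasing span):
  [0..0]={T0}  "b"  orig:{}
  [1..1]={A,S,T1}  "c"  orig:{A,S}
  [2..2]={A,C,S,T3}  "d"  orig:{A,C,S}
  [0..1]={A,S}  "bc"
  [1..2]=∅  "cd"
  [0..2]=∅  "bcd"

S ∉ T[0,2] ⇒ NO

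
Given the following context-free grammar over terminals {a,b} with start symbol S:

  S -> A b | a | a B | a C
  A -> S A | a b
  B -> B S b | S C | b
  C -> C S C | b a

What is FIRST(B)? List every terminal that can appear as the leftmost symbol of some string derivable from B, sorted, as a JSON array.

FIRST sets, iterate to fixpoint:
[1]
  A via A→a b: +{a}
  B via B→b: +{b}
  C via C→b a: +{b}
  S via S→A b: +{a}
  FIRST[S]={a}  FIRST[A]={a}  FIRST[B]={b}  FIRST[C]={b}
[2]
  B via B→S C: +{a}
  FIRST[S]={a}  FIRST[A]={a}  FIRST[B]={a,b}  FIRST[C]={b}
[3] (no change)
  FIRST[S]={a}  FIRST[A]={a}  FIRST[B]={a,b}  FIRST[C]={b}

FIRST(B) = ["a", "b"]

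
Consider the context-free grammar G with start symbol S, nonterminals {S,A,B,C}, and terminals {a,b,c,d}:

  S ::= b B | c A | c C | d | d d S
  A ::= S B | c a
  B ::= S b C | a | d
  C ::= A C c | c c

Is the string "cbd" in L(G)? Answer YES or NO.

CNF form of G:
  S -> T0 A | T0 C | T2 B | T3 X6 | d
  A -> S B | T0 T1
  B -> S X4 | a | d
  C -> A X5 | T0 T0
  T0 -> c
  T1 -> a
  T2 -> b
  T3 -> d
  X4 -> T2 C
  X5 -> C T0
  X6 -> T3 S

CYK table (by increasing span):
  T[0,0] 'c' = {T0}  orig:{}
  T[1,1] 'b' = {T2}  orig:{}
  T[2,2] 'd' = {B,S,T3}  orig:{B,S}
  T[0,1] 'cb' = ∅
  T[1,2] 'bd' = {S}
  T[0,2] 'cbd' = ∅

S ∉ T[0,2] ⇒ NO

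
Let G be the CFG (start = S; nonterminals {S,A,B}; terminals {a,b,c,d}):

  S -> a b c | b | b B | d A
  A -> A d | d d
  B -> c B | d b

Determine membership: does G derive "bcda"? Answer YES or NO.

CNF form of G:
  S -> T0 A | T2 B | T3 X4 | b
  A -> A T0 | T0 T0
  B -> T0 T2 | T1 B
  T0 -> d
  T1 -> c
  T2 -> b
  T3 -> a
  X4 -> T2 T1

Fill CYK table bottom-up:
  cell(0,0) b: {S,T2}  orig:{S}
  cell(1,1) c: {T1}  orig:{}
  cell(2,2) d: {T0}  orig:{}
  cell(3,3) a: {T3}  orig:{}
  cell(0,1) bc: {X4}  orig:{}
  cell(1,2) cd: ∅
  cell(2,3) da: ∅
  cell(0,2) bcd: ∅
  cell(1,3) cda: ∅
  cell(0,3) bcda: ∅

S ∉ T[0,3] ⇒ NO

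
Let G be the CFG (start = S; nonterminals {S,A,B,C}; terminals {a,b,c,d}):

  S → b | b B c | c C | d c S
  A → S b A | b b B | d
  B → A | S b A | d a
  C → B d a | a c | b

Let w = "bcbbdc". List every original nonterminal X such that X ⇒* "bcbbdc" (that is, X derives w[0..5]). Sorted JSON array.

CNF form of G:
  S -> T0 X9 | T1 X10 | T3 C | b
  A -> S X4 | T0 X5 | d
  B -> S X6 | T0 X7 | T1 T2 | d
  C -> B X8 | T2 T3 | b
  T0 -> b
  T1 -> d
  T2 -> a
  T3 -> c
  X4 -> T0 A
  X5 -> T0 B
  X6 -> T0 A
  X7 -> T0 B
  X8 -> T1 T2
  X9 -> B T3
  X10 -> T3 S

CYK fill — only the sub-triangle for w[0..5]:
  [0..0]={C,S,T0}  "b"  orig:{C,S}
  [1..1]={T3}  "c"  orig:{}
  [2..2]={C,S,T0}  "b"  orig:{C,S}
  [3..3]={C,S,T0}  "b"  orig:{C,S}
  [4..4]={A,B,T1}  "d"  orig:{A,B}
  [5..5]={T3}  "c"  orig:{}
  [0..1]=∅  "bc"
  [1..2]={S,X10}  "cb"  orig:{S}
  [2..3]=∅  "bb"
  [3..4]={X4,X5,X6,X7}  "bd"  orig:{}
  [4..5]={X9}  "dc"  orig:{}
  [0..2]=∅  "bcb"
  [1..3]=∅  "cbb"
  [2..4]={A,B}  "bbd"
  [3..5]={S}  "bdc"
  [0..3]=∅  "bcbb"
  [1..4]={A,B}  "cbbd"
  [2..5]={X9}  "bbdc"  orig:{}
  [0..4]={X4,X5,X6,X7}  "bcbbd"  orig:{}
  [1..5]={X9}  "cbbdc"  orig:{}
  [0..5]={S}  "bcbbdc"

Original NTs in T[0,5] deriving "bcbbdc": ["S"]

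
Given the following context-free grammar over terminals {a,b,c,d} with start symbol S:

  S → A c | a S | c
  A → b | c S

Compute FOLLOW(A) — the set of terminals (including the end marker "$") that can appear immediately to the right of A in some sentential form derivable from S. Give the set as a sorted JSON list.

FIRST sets, iterate to fixpoint:
round 1:
  A via A→b: +{b}
  A via A→c S: +{c}
  S via S→A c: +{b,c}
  S via S→a S: +{a}
  FIRST[S]={a,b,c}  FIRST[A]={b,c}
round 2: (no change)
  FIRST[S]={a,b,c}  FIRST[A]={b,c}

FOLLOW sets:
FOLLOW(S) := {$}
[1]
  S→A c: FOLLOW(A) ⊇ FIRST(c) = {c}; new: +{c}
  FOLLOW[S]={$}  FOLLOW[A]={c}
[2]
  A→c S: FOLLOW(S) ⊇ FOLLOW(A) ⊇ {c}; new: +{c}
  FOLLOW[S]={$,c}  FOLLOW[A]={c}
[3] (no change)
  FOLLOW[S]={$,c}  FOLLOW[A]={c}

FOLLOW(A) = ["c"]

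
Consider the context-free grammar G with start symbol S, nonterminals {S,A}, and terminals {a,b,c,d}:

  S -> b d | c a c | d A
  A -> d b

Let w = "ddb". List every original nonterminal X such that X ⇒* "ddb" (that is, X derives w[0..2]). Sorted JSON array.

Convert to CNF:
  S -> T0 A | T1 T0 | T2 X4
  A -> T0 T1
  T0 -> d
  T1 -> b
  T2 -> c
  T3 -> a
  X4 -> T3 T2

Fill CYK table bottom-up — only the sub-triangle for w[0..2]:
  T[0,0] 'd' = {T0}  orig:{}
  T[1,1] 'd' = {T0}  orig:{}
  T[2,2] 'b' = {T1}  orig:{}
  T[0,1] 'dd' = ∅
  T[1,2] 'db' = {A}
  T[0,2] 'ddb' = {S}

Original NTs in T[0,2] deriving "ddb": ["S"]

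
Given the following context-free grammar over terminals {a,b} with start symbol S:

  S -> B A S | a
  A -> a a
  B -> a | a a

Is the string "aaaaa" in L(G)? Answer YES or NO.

CNF form of G:
  S -> B X1 | a
  A -> T0 T0
  B -> T0 T0 | a
  T0 -> a
  X1 -> A S

CYK fill:
  cell(0,0) a: {B,S,T0}  orig:{B,S}
  cell(1,1) a: {B,S,T0}  orig:{B,S}
  cell(2,2) a: {B,S,T0}  orig:{B,S}
  cell(3,3) a: {B,S,T0}  orig:{B,S}
  cell(4,4) a: {B,S,T0}  orig:{B,S}
  cell(0,1) aa: {A,B}
  cell(1,2) aa: {A,B}
  cell(2,3) aa: {A,B}
  cell(3,4) aa: {A,B}
  cell(0,2) aaa: {X1}  orig:{}
  cell(1,3) aaa: {X1}  orig:{}
  cell(2,4) aaa: {X1}  orig:{}
  cell(0,3) aaaa: {S}
  cell(1,4) aaaa: {S}
  cell(0,4) aaaaa: {S}

S ∈ T[0,4] ⇒ YES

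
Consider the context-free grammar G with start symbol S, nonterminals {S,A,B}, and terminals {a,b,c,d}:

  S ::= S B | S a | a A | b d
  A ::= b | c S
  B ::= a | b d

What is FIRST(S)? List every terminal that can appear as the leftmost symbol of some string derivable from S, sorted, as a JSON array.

FIRST iteration:
iter 1:
  A via A→b: +{b}
  A via A→c S: +{c}
  B via B→a: +{a}
  B via B→b d: +{b}
  S via S→a A: +{a}
  S via S→b d: +{b}
  FIRST[S]={a,b}  FIRST[A]={b,c}  FIRST[B]={a,b}
iter 2: (no change)
  FIRST[S]={a,b}  FIRST[A]={b,c}  FIRST[B]={a,b}

FIRST(S) = ["a", "b"]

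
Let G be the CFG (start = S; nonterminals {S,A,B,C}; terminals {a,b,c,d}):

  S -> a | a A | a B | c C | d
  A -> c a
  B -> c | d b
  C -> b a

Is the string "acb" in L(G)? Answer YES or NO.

Convert to CNF:
  S -> T0 C | T1 A | T1 B | a | d
  A -> T0 T1
  B -> T2 T3 | c
  C -> T3 T1
  T0 -> c
  T1 -> a
  T2 -> d
  T3 -> b

CYK table (by increasing span):
  [0..0]={S,T1}  "a"  orig:{S}
  [1..1]={B,T0}  "c"  orig:{B}
  [2..2]={T3}  "b"  orig:{}
  [0..1]={S}  "ac"
  [1..2]=∅  "cb"
  [0..2]=∅  "acb"

S ∉ T[0,2] ⇒ NO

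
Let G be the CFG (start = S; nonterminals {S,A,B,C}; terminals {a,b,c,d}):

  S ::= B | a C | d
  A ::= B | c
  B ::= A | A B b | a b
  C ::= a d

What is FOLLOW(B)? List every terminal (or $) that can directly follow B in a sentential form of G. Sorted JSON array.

FIRST iteration:
round 1:
  A via A→c: +{c}
  B via B→A: +{c}
  B via B→a b: +{a}
  C via C→a d: +{a}
  S via S→B: +{a,c}
  S via S→d: +{d}
  FIRST(S)={a,c,d}  FIRST(A)={c}  FIRST(B)={a,c}  FIRST(C)={a}
round 2:
  A via A→B: +{a}
  FIRST(S)={a,c,d}  FIRST(A)={a,c}  FIRST(B)={a,c}  FIRST(C)={a}
round 3: done
  FIRST(S)={a,c,d}  FIRST(A)={a,c}  FIRST(B)={a,c}  FIRST(C)={a}

FOLLOW sets:
initialize: $ ∈ FOLLOW(S)
[1]
  B→A B b: FOLLOW(A) ⊇ FIRST(B) = {a,c}; new: +{a,c}
  B→A B b: FOLLOW(B) ⊇ FIRST(b) = {b}; new: +{b}
  S→B: FOLLOW(B) ⊇ FOLLOW(S) ⊇ {$}; new: +{$}
  S→a C: FOLLOW(C) ⊇ FOLLOW(S) ⊇ {$}; new: +{$}
  S: {$}  A: {a,c}  B: {$,b}  C: {$}
[2]
  A→B: FOLLOW(B) ⊇ FOLLOW(A) ⊇ {a,c}; new: +{a,c}
  B→A: FOLLOW(A) ⊇ FOLLOW(B) ⊇ {$,a,b,c}; new: +{$,b}
  S: {$}  A: {$,a,b,c}  B: {$,a,b,c}  C: {$}
[3] (stable)
  S: {$}  A: {$,a,b,c}  B: {$,a,b,c}  C: {$}

FOLLOW(B) = ["$", "a", "b", "c"]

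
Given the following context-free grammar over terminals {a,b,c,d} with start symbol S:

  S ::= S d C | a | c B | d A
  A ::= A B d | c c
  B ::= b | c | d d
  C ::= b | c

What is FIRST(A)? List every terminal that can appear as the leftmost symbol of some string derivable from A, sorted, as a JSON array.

FIRST sets, iterate to fixpoint:
[1]
  A via A→c c: +{c}
  B via B→b: +{b}
  B via B→c: +{c}
  B via B→d d: +{d}
  C via C→b: +{b}
  C via C→c: +{c}
  S via S→a: +{a}
  S via S→c B: +{c}
  S via S→d A: +{d}
  FIRST[S]={a,c,d}  FIRST[A]={c}  FIRST[B]={b,c,d}  FIRST[C]={b,c}
[2] (stable)
  FIRST[S]={a,c,d}  FIRST[A]={c}  FIRST[B]={b,c,d}  FIRST[C]={b,c}

FIRST(A) = ["c"]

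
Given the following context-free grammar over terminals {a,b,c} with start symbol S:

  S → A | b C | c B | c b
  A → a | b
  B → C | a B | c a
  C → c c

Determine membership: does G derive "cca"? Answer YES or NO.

Convert to CNF:
  S -> T1 B | T1 T2 | T2 C | a | b
  A -> a | b
  B -> T0 B | T1 T0 | T1 T1
  C -> T1 T1
  T0 -> a
  T1 -> c
  T2 -> b

CYK fill:
  [0..0]={T1}  "c"  orig:{}
  [1..1]={T1}  "c"  orig:{}
  [2..2]={A,S,T0}  "a"  orig:{A,S}
  [0..1]={B,C}  "cc"
  [1..2]={B}  "ca"
  [0..2]={S}  "cca"

S ∈ T[0,2] ⇒ YES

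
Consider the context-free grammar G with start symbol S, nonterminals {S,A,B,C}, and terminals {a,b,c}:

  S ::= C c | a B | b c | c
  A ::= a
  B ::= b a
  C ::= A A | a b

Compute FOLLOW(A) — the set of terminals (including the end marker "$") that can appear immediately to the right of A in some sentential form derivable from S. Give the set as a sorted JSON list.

FIRST sets, iterate to fixpoint:
round 1:
  A via A→a: +{a}
  B via B→b a: +{b}
  C via C→A A: +{a}
  S via S→C c: +{a}
  S via S→b c: +{b}
  S via S→c: +{c}
  S: {a,b,c}  A: {a}  B: {b}  C: {a}
round 2: (stable)
  S: {a,b,c}  A: {a}  B: {b}  C: {a}

FOLLOW sets:
seed FOLLOW(S) with $
pass 1:
  C→A A: FOLLOW(A) ⊇ FIRST(A) = {a}; new: +{a}
  S→C c: FOLLOW(C) ⊇ FIRST(c) = {c}; new: +{c}
  S→a B: FOLLOW(B) ⊇ FOLLOW(S) ⊇ {$}; new: +{$}
  S: {$}  A: {a}  B: {$}  C: {c}
pass 2:
  C→A A: FOLLOW(A) ⊇ FOLLOW(C) ⊇ {c}; new: +{c}
  S: {$}  A: {a,c}  B: {$}  C: {c}
pass 3: (no change)
  S: {$}  A: {a,c}  B: {$}  C: {c}

FOLLOW(A) = ["a", "c"]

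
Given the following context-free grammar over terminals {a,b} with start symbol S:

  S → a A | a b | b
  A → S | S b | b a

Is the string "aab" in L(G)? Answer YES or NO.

Convert to CNF:
  S -> T1 A | T1 T0 | b
  A -> S T0 | T0 T1 | T1 A | T1 T0 | b
  T0 -> b
  T1 -> a

Fill CYK table bottom-up:
  T[0,0] 'a' = {T1}  orig:{}
  T[1,1] 'a' = {T1}  orig:{}
  T[2,2] 'b' = {A,S,T0}  orig:{A,S}
  T[0,1] 'aa' = ∅
  T[1,2] 'ab' = {A,S}
  T[0,2] 'aab' = {A,S}

S ∈ T[0,2] ⇒ YES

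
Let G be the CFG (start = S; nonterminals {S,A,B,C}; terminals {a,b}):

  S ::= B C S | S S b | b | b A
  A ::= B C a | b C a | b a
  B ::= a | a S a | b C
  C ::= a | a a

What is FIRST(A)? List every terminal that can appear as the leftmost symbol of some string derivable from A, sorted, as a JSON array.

FIRST sets, iterate to fixpoint:
iter 1:
  A via A→b C a: +{b}
  B via B→a: +{a}
  B via B→b C: +{b}
  C via C→a: +{a}
  S via S→B C S: +{a,b}
  FIRST(S)={a,b}  FIRST(A)={b}  FIRST(B)={a,b}  FIRST(C)={a}
iter 2:
  A via A→B C a: +{a}
  FIRST(S)={a,b}  FIRST(A)={a,b}  FIRST(B)={a,b}  FIRST(C)={a}
iter 3: done
  FIRST(S)={a,b}  FIRST(A)={a,b}  FIRST(B)={a,b}  FIRST(C)={a}

FIRST(A) = ["a", "b"]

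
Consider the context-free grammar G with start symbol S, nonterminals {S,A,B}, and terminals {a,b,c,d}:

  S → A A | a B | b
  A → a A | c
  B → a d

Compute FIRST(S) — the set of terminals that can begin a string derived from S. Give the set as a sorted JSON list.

FIRST iteration:
pass 1:
  A via A→a A: +{a}
  A via A→c: +{c}
  B via B→a d: +{a}
  S via S→A A: +{a,c}
  S via S→b: +{b}
  FIRST[S]={a,b,c}  FIRST[A]={a,c}  FIRST[B]={a}
pass 2: — fixpoint
  FIRST[S]={a,b,c}  FIRST[A]={a,c}  FIRST[B]={a}

FIRST(S) = ["a", "b", "c"]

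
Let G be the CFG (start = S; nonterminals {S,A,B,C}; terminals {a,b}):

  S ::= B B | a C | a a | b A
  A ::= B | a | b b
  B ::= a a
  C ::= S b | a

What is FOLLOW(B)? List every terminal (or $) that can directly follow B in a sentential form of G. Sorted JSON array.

FIRST sets, iterate to fixpoint:
pass 1:
  A via A→a: +{a}
  A via A→b b: +{b}
  B via B→a a: +{a}
  C via C→a: +{a}
  S via S→B B: +{a}
  S via S→b A: +{b}
  FIRST(S)={a,b}  FIRST(A)={a,b}  FIRST(B)={a}  FIRST(C)={a}
pass 2:
  C via C→S b: +{b}
  FIRST(S)={a,b}  FIRST(A)={a,b}  FIRST(B)={a}  FIRST(C)={a,b}
pass 3: (no change)
  FIRST(S)={a,b}  FIRST(A)={a,b}  FIRST(B)={a}  FIRST(C)={a,b}

FOLLOW iteration:
seed FOLLOW(S) with $
iter 1:
  C→S b: FOLLOW(S) ⊇ FIRST(b) = {b}; new: +{b}
  S→B B: FOLLOW(B) ⊇ FIRST(B) = {a}; new: +{a}
  S→B B: FOLLOW(B) ⊇ FOLLOW(S) ⊇ {$,b}; new: +{$,b}
  S→a C: FOLLOW(C) ⊇ FOLLOW(S) ⊇ {$,b}; new: +{$,b}
  S→b A: FOLLOW(A) ⊇ FOLLOW(S) ⊇ {$,b}; new: +{$,b}
  S: {$,b}  A: {$,b}  B: {$,a,b}  C: {$,b}
iter 2: (no change)
  S: {$,b}  A: {$,b}  B: {$,a,b}  C: {$,b}

FOLLOW(B) = ["$", "a", "b"]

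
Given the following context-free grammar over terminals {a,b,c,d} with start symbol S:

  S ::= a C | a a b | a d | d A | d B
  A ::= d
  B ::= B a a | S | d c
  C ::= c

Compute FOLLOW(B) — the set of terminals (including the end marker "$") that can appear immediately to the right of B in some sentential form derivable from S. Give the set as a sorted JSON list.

FIRST sets, iterate to fixpoint:
pass 1:
  A via A→d: +{d}
  B via B→d c: +{d}
  C via C→c: +{c}
  S via S→a C: +{a}
  S via S→d A: +{d}
  S: {a,d}  A: {d}  B: {d}  C: {c}
pass 2:
  B via B→S: +{a}
  S: {a,d}  A: {d}  B: {a,d}  C: {c}
pass 3: done
  S: {a,d}  A: {d}  B: {a,d}  C: {c}

Compute FOLLOW by fixpoint:
seed FOLLOW(S) with $
[1]
  B→B a a: FOLLOW(B) ⊇ FIRST(a) = {a}; new: +{a}
  B→S: FOLLOW(S) ⊇ FOLLOW(B) ⊇ {a}; new: +{a}
  S→a C: FOLLOW(C) ⊇ FOLLOW(S) ⊇ {$,a}; new: +{$,a}
  S→d A: FOLLOW(A) ⊇ FOLLOW(S) ⊇ {$,a}; new: +{$,a}
  S→d B: FOLLOW(B) ⊇ FOLLOW(S) ⊇ {$,a}; new: +{$}
  S: {$,a}  A: {$,a}  B: {$,a}  C: {$,a}
[2] (no change)
  S: {$,a}  A: {$,a}  B: {$,a}  C: {$,a}

FOLLOW(B) = ["$", "a"]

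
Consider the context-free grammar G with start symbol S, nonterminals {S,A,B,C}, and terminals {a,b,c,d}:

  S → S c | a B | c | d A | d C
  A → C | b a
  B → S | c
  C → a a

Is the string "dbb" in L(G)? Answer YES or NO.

Convert to CNF:
  S -> S T2 | T0 B | T3 A | T3 C | c
  A -> T0 T0 | T1 T0
  B -> S T2 | T0 B | T3 A | T3 C | c
  C -> T0 T0
  T0 -> a
  T1 -> b
  T2 -> c
  T3 -> d

CYK fill:
  T[0,0] 'd' = {T3}  orig:{}
  T[1,1] 'b' = {T1}  orig:{}
  T[2,2] 'b' = {T1}  orig:{}
  T[0,1] 'db' = ∅
  T[1,2] 'bb' = ∅
  T[0,2] 'dbb' = ∅

S ∉ T[0,2] ⇒ NO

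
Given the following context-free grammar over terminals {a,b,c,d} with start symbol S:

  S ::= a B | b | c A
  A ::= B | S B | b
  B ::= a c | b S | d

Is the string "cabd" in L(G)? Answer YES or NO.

CNF form of G:
  S -> T0 B | T1 A | b
  A -> S B | T0 T1 | T2 S | b | d
  B -> T0 T1 | T2 S | d
  T0 -> a
  T1 -> c
  T2 -> b

Fill CYK table bottom-up:
  [0..0]={T1}  "c"  orig:{}
  [1..1]={T0}  "a"  orig:{}
  [2..2]={A,S,T2}  "b"  orig:{A,S}
  [3..3]={A,B}  "d"
  [0..1]=∅  "ca"
  [1..2]=∅  "ab"
  [2..3]={A}  "bd"
  [0..2]=∅  "cab"
  [1..3]=∅  "abd"
  [0..3]=∅  "cabd"

S ∉ T[0,3] ⇒ NO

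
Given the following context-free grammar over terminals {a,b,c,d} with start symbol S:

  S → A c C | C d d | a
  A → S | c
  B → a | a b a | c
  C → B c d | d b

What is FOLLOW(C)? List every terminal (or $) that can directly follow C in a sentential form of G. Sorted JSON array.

Compute FIRST by fixpoint:
round 1:
  A via A→c: +{c}
  B via B→a: +{a}
  B via B→c: +{c}
  C via C→B c d: +{a,c}
  C via C→d b: +{d}
  S via S→A c C: +{c}
  S via S→C d d: +{a,d}
  S: {a,c,d}  A: {c}  B: {a,c}  C: {a,c,d}
round 2:
  A via A→S: +{a,d}
  S: {a,c,d}  A: {a,c,d}  B: {a,c}  C: {a,c,d}
round 3: (stable)
  S: {a,c,d}  A: {a,c,d}  B: {a,c}  C: {a,c,d}

FOLLOW iteration:
FOLLOW(S) := {$}
iter 1:
  C→B c d: FOLLOW(B) ⊇ FIRST(c) = {c}; new: +{c}
  S→A c C: FOLLOW(A) ⊇ FIRST(c) = {c}; new: +{c}
  S→A c C: FOLLOW(C) ⊇ FOLLOW(S) ⊇ {$}; new: +{$}
  S→C d d: FOLLOW(C) ⊇ FIRST(d) = {d}; new: +{d}
  FOLLOW(S)={$}  FOLLOW(A)={c}  FOLLOW(B)={c}  FOLLOW(C)={$,d}
iter 2:
  A→S: FOLLOW(S) ⊇ FOLLOW(A) ⊇ {c}; new: +{c}
  S→A c C: FOLLOW(C) ⊇ FOLLOW(S) ⊇ {$,c}; new: +{c}
  FOLLOW(S)={$,c}  FOLLOW(A)={c}  FOLLOW(B)={c}  FOLLOW(C)={$,c,d}
iter 3: — fixpoint
  FOLLOW(S)={$,c}  FOLLOW(A)={c}  FOLLOW(B)={c}  FOLLOW(C)={$,c,d}

FOLLOW(C) = ["$", "c", "d"]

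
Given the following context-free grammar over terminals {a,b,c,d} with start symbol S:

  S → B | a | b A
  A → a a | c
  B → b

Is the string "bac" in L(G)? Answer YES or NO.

Convert to CNF:
  S -> T1 A | a | b
  A -> T0 T0 | c
  B -> b
  T0 -> a
  T1 -> b

Fill CYK table bottom-up:
  [0..0]={B,S,T1}  "b"  orig:{B,S}
  [1..1]={S,T0}  "a"  orig:{S}
  [2..2]={A}  "c"
  [0..1]=∅  "ba"
  [1..2]=∅  "ac"
  [0..2]=∅  "bac"

S ∉ T[0,2] ⇒ NO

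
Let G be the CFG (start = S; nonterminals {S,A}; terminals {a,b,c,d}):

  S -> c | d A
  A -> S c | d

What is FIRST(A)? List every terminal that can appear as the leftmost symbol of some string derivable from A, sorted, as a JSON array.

FIRST iteration:
pass 1:
  A via A→d: +{d}
  S via S→c: +{c}
  S via S→d A: +{d}
  FIRST(S)={c,d}  FIRST(A)={d}
pass 2:
  A via A→S c: +{c}
  FIRST(S)={c,d}  FIRST(A)={c,d}
pass 3: — fixpoint
  FIRST(S)={c,d}  FIRST(A)={c,d}

FIRST(A) = ["c", "d"]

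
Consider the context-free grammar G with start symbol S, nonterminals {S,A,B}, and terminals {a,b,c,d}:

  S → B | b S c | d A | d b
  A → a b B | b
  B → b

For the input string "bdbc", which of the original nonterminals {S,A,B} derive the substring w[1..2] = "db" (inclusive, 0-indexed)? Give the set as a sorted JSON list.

Convert to CNF:
  S -> T1 X5 | T3 A | T3 T1 | b
  A -> T0 X4 | b
  B -> b
  T0 -> a
  T1 -> b
  T2 -> c
  T3 -> d
  X4 -> T1 B
  X5 -> S T2

CYK table (by increasing span), restricted to cells inside w[1..2]:
  [1..1]={T3}  "d"  orig:{}
  [2..2]={A,B,S,T1}  "b"  orig:{A,B,S}
  [1..2]={S}  "db"

Original NTs in T[1,2] deriving "db": ["S"]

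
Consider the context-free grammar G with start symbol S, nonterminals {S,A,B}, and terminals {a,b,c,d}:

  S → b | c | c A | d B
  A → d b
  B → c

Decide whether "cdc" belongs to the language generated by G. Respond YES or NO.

Convert to CNF:
  S -> T0 B | T2 A | b | c
  A -> T0 T1
  B -> c
  T0 -> d
  T1 -> b
  T2 -> c

Fill CYK table bottom-up:
  cell(0,0) c: {B,S,T2}  orig:{B,S}
  cell(1,1) d: {T0}  orig:{}
  cell(2,2) c: {B,S,T2}  orig:{B,S}
  cell(0,1) cd: ∅
  cell(1,2) dc: {S}
  cell(0,2) cdc: ∅

S ∉ T[0,2] ⇒ NO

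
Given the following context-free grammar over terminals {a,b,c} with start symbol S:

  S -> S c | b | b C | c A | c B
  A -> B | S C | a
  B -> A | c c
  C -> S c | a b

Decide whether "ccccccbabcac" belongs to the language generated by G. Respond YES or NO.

CNF form of G:
  S -> S T0 | T0 A | T0 B | T2 C | b
  A -> S C | T0 T0 | a
  B -> S C | T0 T0 | a
  C -> S T0 | T1 T2
  T0 -> c
  T1 -> a
  T2 -> b

CYK table (by increasing span):
  T[0,0] 'c' = {T0}  orig:{}
  T[1,1] 'c' = {T0}  orig:{}
  T[2,2] 'c' = {T0}  orig:{}
  T[3,3] 'c' = {T0}  orig:{}
  T[4,4] 'c' = {T0}  orig:{}
  T[5,5] 'c' = {T0}  orig:{}
  T[6,6] 'b' = {S,T2}  orig:{S}
  T[7,7] 'a' = {A,B,T1}  orig:{A,B}
  T[8,8] 'b' = {S,T2}  orig:{S}
  T[9,9] 'c' = {T0}  orig:{}
  T[10,10] 'a' = {A,B,T1}  orig:{A,B}
  T[11,11] 'c' = {T0}  orig:{}
  T[0,1] 'cc' = {A,B}
  T[1,2] 'cc' = {A,B}
  T[2,3] 'cc' = {A,B}
  T[3,4] 'cc' = {A,B}
  T[4,5] 'cc' = {A,B}
  T[5,6] 'cb' = ∅
  T[6,7] 'ba' = ∅
  T[7,8] 'ab' = {C}
  T[8,9] 'bc' = {C,S}
  T[9,10] 'ca' = {S}
  T[10,11] 'ac' = ∅
  T[0,2] 'ccc' = {S}
  T[1,3] 'ccc' = {S}
  T[2,4] 'ccc' = {S}
  T[3,5] 'ccc' = {S}
  T[4,6] 'ccb' = ∅
  T[5,7] 'cba' = ∅
  T[6,8] 'bab' = {A,B,S}
  T[7,9] 'abc' = ∅
  T[8,10] 'bca' = ∅
  T[9,11] 'cac' = {C,S}
  T[0,3] 'cccc' = {C,S}
  T[1,4] 'cccc' = {C,S}
  T[2,5] 'cccc' = {C,S}
  T[3,6] 'cccb' = ∅
  T[4,7] 'ccba' = ∅
  T[5,8] 'cbab' = {S}
  T[6,9] 'babc' = {C,S}
  T[7,10] 'abca' = ∅
  T[8,11] 'bcac' = {A,B,S}
  T[0,4] 'ccccc' = {C,S}
  T[1,5] 'ccccc' = {C,S}
  T[2,6] 'ccccb' = ∅
  T[3,7] 'cccba' = ∅
  T[4,8] 'ccbab' = ∅
  T[5,9] 'cbabc' = {C,S}
  T[6,10] 'babca' = ∅
  T[7,11] 'abcac' = ∅
  T[0,5] 'cccccc' = {C,S}
  T[1,6] 'cccccb' = ∅
  T[2,7] 'ccccba' = ∅
  T[3,8] 'cccbab' = ∅
  T[4,9] 'ccbabc' = ∅
  T[5,10] 'cbabca' = ∅
  T[6,11] 'babcac' = {A,B}
  T[0,6] 'ccccccb' = ∅
  T[1,7] 'cccccba' = ∅
  T[2,8] 'ccccbab' = ∅
  T[3,9] 'cccbabc' = {A,B}
  T[4,10] 'ccbabca' = ∅
  T[5,11] 'cbabcac' = {A,B,S}
  T[0,7] 'ccccccba' = ∅
  T[1,8] 'cccccbab' = ∅
  T[2,9] 'ccccbabc' = {A,B,S}
  T[3,10] 'cccbabca' = ∅
  T[4,11] 'ccbabcac' = {S}
  T[0,8] 'ccccccbab' = ∅
  T[1,9] 'cccccbabc' = {A,B,S}
  T[2,10] 'ccccbabca' = ∅
  T[3,11] 'cccbabcac' = ∅
  T[0,9] 'ccccccbabc' = {A,B,S}
  T[1,10] 'cccccbabca' = ∅
  T[2,11] 'ccccbabcac' = ∅
  T[0,10] 'ccccccbabca' = ∅
  T[1,11] 'cccccbabcac' = ∅
  T[0,11] 'ccccccbabcac' = ∅

S ∉ T[0,11] ⇒ NO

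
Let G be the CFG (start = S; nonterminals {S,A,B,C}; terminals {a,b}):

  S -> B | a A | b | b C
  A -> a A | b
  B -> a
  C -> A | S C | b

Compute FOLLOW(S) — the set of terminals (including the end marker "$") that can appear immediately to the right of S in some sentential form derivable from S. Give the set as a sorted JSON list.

FIRST sets, iterate to fixpoint:
iter 1:
  A via A→a A: +{a}
  A via A→b: +{b}
  B via B→a: +{a}
  C via C→A: +{a,b}
  S via S→B: +{a}
  S via S→b: +{b}
  FIRST(S)={a,b}  FIRST(A)={a,b}  FIRST(B)={a}  FIRST(C)={a,b}
iter 2: done
  FIRST(S)={a,b}  FIRST(A)={a,b}  FIRST(B)={a}  FIRST(C)={a,b}

Compute FOLLOW by fixpoint:
initialize: $ ∈ FOLLOW(S)
iter 1:
  C→S C: FOLLOW(S) ⊇ FIRST(C) = {a,b}; new: +{a,b}
  S→B: FOLLOW(B) ⊇ FOLLOW(S) ⊇ {$,a,b}; new: +{$,a,b}
  S→a A: FOLLOW(A) ⊇ FOLLOW(S) ⊇ {$,a,b}; new: +{$,a,b}
  S→b C: FOLLOW(C) ⊇ FOLLOW(S) ⊇ {$,a,b}; new: +{$,a,b}
  S: {$,a,b}  A: {$,a,b}  B: {$,a,b}  C: {$,a,b}
iter 2: done
  S: {$,a,b}  A: {$,a,b}  B: {$,a,b}  C: {$,a,b}

FOLLOW(S) = ["$", "a", "b"]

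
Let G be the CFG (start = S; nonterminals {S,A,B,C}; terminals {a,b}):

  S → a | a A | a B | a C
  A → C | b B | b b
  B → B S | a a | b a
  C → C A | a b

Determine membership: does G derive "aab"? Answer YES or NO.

Convert to CNF:
  S -> T0 A | T0 B | T0 C | a
  A -> C A | T0 T1 | T1 B | T1 T1
  B -> B S | T0 T0 | T1 T0
  C -> C A | T0 T1
  T0 -> a
  T1 -> b

CYK fill:
  T[0,0] 'a' = {S,T0}  orig:{S}
  T[1,1] 'a' = {S,T0}  orig:{S}
  T[2,2] 'b' = {T1}  orig:{}
  T[0,1] 'aa' = {B}
  T[1,2] 'ab' = {A,C}
  T[0,2] 'aab' = {S}

S ∈ T[0,2] ⇒ YES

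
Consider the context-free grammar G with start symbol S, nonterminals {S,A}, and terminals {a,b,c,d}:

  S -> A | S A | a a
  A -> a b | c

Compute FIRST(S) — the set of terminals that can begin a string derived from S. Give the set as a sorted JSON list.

FIRST sets, iterate to fixpoint:
round 1:
  A via A→a b: +{a}
  A via A→c: +{c}
  S via S→A: +{a,c}
  FIRST[S]={a,c}  FIRST[A]={a,c}
round 2: done
  FIRST[S]={a,c}  FIRST[A]={a,c}

FIRST(S) = ["a", "c"]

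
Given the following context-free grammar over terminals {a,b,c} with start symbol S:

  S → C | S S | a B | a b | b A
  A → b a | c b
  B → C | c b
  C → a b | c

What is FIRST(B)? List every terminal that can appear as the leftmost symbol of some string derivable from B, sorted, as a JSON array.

FIRST sets, iterate to fixpoint:
iter 1:
  A via A→b a: +{b}
  A via A→c b: +{c}
  B via B→c b: +{c}
  C via C→a b: +{a}
  C via C→c: +{c}
  S via S→C: +{a,c}
  S via S→b A: +{b}
  FIRST[S]={a,b,c}  FIRST[A]={b,c}  FIRST[B]={c}  FIRST[C]={a,c}
iter 2:
  B via B→C: +{a}
  FIRST[S]={a,b,c}  FIRST[A]={b,c}  FIRST[B]={a,c}  FIRST[C]={a,c}
iter 3: — fixpoint
  FIRST[S]={a,b,c}  FIRST[A]={b,c}  FIRST[B]={a,c}  FIRST[C]={a,c}

FIRST(B) = ["a", "c"]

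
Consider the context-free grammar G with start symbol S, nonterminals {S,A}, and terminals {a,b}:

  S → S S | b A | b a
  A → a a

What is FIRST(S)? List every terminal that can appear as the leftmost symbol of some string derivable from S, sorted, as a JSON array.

FIRST iteration:
pass 1:
  A via A→a a: +{a}
  S via S→b A: +{b}
  FIRST[S]={b}  FIRST[A]={a}
pass 2: done
  FIRST[S]={b}  FIRST[A]={a}

FIRST(S) = ["b"]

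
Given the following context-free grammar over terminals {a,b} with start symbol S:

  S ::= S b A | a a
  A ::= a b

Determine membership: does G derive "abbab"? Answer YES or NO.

CNF form of G:
  S -> S X2 | T0 T0
  A -> T0 T1
  T0 -> a
  T1 -> b
  X2 -> T1 A

Fill CYK table bottom-up:
  cell(0,0) a: {T0}  orig:{}
  cell(1,1) b: {T1}  orig:{}
  cell(2,2) b: {T1}  orig:{}
  cell(3,3) a: {T0}  orig:{}
  cell(4,4) b: {T1}  orig:{}
  cell(0,1) ab: {A}
  cell(1,2) bb: ∅
  cell(2,3) ba: ∅
  cell(3,4) ab: {A}
  cell(0,2) abb: ∅
  cell(1,3) bba: ∅
  cell(2,4) bab: {X2}  orig:{}
  cell(0,3) abba: ∅
  cell(1,4) bbab: ∅
  cell(0,4) abbab: ∅

S ∉ T[0,4] ⇒ NO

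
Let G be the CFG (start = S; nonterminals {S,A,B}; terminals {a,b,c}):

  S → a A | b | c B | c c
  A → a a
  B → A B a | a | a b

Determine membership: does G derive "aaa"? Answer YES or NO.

CNF form of G:
  S -> T0 A | T2 B | T2 T2 | b
  A -> T0 T0
  B -> A X3 | T0 T1 | a
  T0 -> a
  T1 -> b
  T2 -> c
  X3 -> B T0

Fill CYK table bottom-up:
  cell(0,0) a: {B,T0}  orig:{B}
  cell(1,1) a: {B,T0}  orig:{B}
  cell(2,2) a: {B,T0}  orig:{B}
  cell(0,1) aa: {A,X3}  orig:{A}
  cell(1,2) aa: {A,X3}  orig:{A}
  cell(0,2) aaa: {S}

S ∈ T[0,2] ⇒ YES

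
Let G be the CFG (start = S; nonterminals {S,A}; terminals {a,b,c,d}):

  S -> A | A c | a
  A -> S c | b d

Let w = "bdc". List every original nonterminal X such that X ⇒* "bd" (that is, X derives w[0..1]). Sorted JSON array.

CNF form of G:
  S -> A T0 | S T0 | T1 T2 | a
  A -> S T0 | T1 T2
  T0 -> c
  T1 -> b
  T2 -> d

Fill CYK table bottom-up — only the sub-triangle for w[0..1]:
  [0..0]={T1}  "b"  orig:{}
  [1..1]={T2}  "d"  orig:{}
  [0..1]={A,S}  "bd"

Original NTs in T[0,1] deriving "bd": ["A", "S"]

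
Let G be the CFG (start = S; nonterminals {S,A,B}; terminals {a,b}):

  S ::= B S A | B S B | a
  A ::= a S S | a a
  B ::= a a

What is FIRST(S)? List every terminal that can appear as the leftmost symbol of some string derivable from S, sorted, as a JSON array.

Compute FIRST by fixpoint:
[1]
  A via A→a S S: +{a}
  B via B→a a: +{a}
  S via S→B S A: +{a}
  FIRST[S]={a}  FIRST[A]={a}  FIRST[B]={a}
[2] — fixpoint
  FIRST[S]={a}  FIRST[A]={a}  FIRST[B]={a}

FIRST(S) = ["a"]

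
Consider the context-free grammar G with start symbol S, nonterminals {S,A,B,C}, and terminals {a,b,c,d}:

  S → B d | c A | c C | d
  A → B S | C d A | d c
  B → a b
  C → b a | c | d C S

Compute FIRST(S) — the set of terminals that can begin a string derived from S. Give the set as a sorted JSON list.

FIRST iteration:
iter 1:
  A via A→d c: +{d}
  B via B→a b: +{a}
  C via C→b a: +{b}
  C via C→c: +{c}
  C via C→d C S: +{d}
  S via S→B d: +{a}
  S via S→c A: +{c}
  S via S→d: +{d}
  FIRST(S)={a,c,d}  FIRST(A)={d}  FIRST(B)={a}  FIRST(C)={b,c,d}
iter 2:
  A via A→B S: +{a}
  A via A→C d A: +{b,c}
  FIRST(S)={a,c,d}  FIRST(A)={a,b,c,d}  FIRST(B)={a}  FIRST(C)={b,c,d}
iter 3: done
  FIRST(S)={a,c,d}  FIRST(A)={a,b,c,d}  FIRST(B)={a}  FIRST(C)={b,c,d}

FIRST(S) = ["a", "c", "d"]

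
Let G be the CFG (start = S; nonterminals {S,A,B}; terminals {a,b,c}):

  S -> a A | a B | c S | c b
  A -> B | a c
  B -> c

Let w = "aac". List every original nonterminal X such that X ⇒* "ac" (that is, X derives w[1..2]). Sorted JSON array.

CNF form of G:
  S -> T0 A | T0 B | T1 S | T1 T2
  A -> T0 T1 | c
  B -> c
  T0 -> a
  T1 -> c
  T2 -> b

CYK fill — only the sub-triangle for w[1..2]:
  T[1,1] 'a' = {T0}  orig:{}
  T[2,2] 'c' = {A,B,T1}  orig:{A,B}
  T[1,2] 'ac' = {A,S}

Original NTs in T[1,2] deriving "ac": ["A", "S"]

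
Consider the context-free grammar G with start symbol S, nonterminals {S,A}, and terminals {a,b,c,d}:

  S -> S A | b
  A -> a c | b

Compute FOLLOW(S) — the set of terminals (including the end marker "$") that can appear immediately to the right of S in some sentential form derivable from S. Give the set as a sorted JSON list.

FIRST sets, iterate to fixpoint:
pass 1:
  A via A→a c: +{a}
  A via A→b: +{b}
  S via S→b: +{b}
  S: {b}  A: {a,b}
pass 2: — fixpoint
  S: {b}  A: {a,b}

Compute FOLLOW by fixpoint:
FOLLOW(S) := {$}
[1]
  S→S A: FOLLOW(S) ⊇ FIRST(A) = {a,b}; new: +{a,b}
  S→S A: FOLLOW(A) ⊇ FOLLOW(S) ⊇ {$,a,b}; new: +{$,a,b}
  FOLLOW(S)={$,a,b}  FOLLOW(A)={$,a,b}
[2] (no change)
  FOLLOW(S)={$,a,b}  FOLLOW(A)={$,a,b}

FOLLOW(S) = ["$", "a", "b"]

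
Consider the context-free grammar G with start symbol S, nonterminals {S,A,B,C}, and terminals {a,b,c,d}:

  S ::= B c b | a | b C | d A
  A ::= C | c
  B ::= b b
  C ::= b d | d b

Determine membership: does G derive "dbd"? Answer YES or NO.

CNF form of G:
  S -> B X3 | T0 C | T1 A | a
  A -> T0 T1 | T1 T0 | c
  B -> T0 T0
  C -> T0 T1 | T1 T0
  T0 -> b
  T1 -> d
  T2 -> c
  X3 -> T2 T0

CYK table (by increasing span):
  [0..0]={T1}  "d"  orig:{}
  [1..1]={T0}  "b"  orig:{}
  [2..2]={T1}  "d"  orig:{}
  [0..1]={A,C}  "db"
  [1..2]={A,C}  "bd"
  [0..2]={S}  "dbd"

S ∈ T[0,2] ⇒ YES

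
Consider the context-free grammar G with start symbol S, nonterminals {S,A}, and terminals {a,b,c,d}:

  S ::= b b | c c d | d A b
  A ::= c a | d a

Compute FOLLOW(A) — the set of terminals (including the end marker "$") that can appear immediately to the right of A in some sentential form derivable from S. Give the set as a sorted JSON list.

Compute FIRST by fixpoint:
round 1:
  A via A→c a: +{c}
  A via A→d a: +{d}
  S via S→b b: +{b}
  S via S→c c d: +{c}
  S via S→d A b: +{d}
  S: {b,c,d}  A: {c,d}
round 2: done
  S: {b,c,d}  A: {c,d}

Compute FOLLOW by fixpoint:
initialize: $ ∈ FOLLOW(S)
[1]
  S→d A b: FOLLOW(A) ⊇ FIRST(b) = {b}; new: +{b}
  FOLLOW[S]={$}  FOLLOW[A]={b}
[2] — fixpoint
  FOLLOW[S]={$}  FOLLOW[A]={b}

FOLLOW(A) = ["b"]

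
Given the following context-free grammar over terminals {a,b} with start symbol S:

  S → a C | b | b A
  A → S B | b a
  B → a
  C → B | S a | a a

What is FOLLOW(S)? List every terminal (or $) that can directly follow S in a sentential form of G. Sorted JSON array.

Compute FIRST by fixpoint:
round 1:
  A via A→b a: +{b}
  B via B→a: +{a}
  C via C→B: +{a}
  S via S→a C: +{a}
  S via S→b: +{b}
  S: {a,b}  A: {b}  B: {a}  C: {a}
round 2:
  A via A→S B: +{a}
  C via C→S a: +{b}
  S: {a,b}  A: {a,b}  B: {a}  C: {a,b}
round 3: done
  S: {a,b}  A: {a,b}  B: {a}  C: {a,b}

FOLLOW iteration:
seed FOLLOW(S) with $
iter 1:
  A→S B: FOLLOW(S) ⊇ FIRST(B) = {a}; new: +{a}
  S→a C: FOLLOW(C) ⊇ FOLLOW(S) ⊇ {$,a}; new: +{$,a}
  S→b A: FOLLOW(A) ⊇ FOLLOW(S) ⊇ {$,a}; new: +{$,a}
  FOLLOW[S]={$,a}  FOLLOW[A]={$,a}  FOLLOW[B]={}  FOLLOW[C]={$,a}
iter 2:
  A→S B: FOLLOW(B) ⊇ FOLLOW(A) ⊇ {$,a}; new: +{$,a}
  FOLLOW[S]={$,a}  FOLLOW[A]={$,a}  FOLLOW[B]={$,a}  FOLLOW[C]={$,a}
iter 3: — fixpoint
  FOLLOW[S]={$,a}  FOLLOW[A]={$,a}  FOLLOW[B]={$,a}  FOLLOW[C]={$,a}

FOLLOW(S) = ["$", "a"]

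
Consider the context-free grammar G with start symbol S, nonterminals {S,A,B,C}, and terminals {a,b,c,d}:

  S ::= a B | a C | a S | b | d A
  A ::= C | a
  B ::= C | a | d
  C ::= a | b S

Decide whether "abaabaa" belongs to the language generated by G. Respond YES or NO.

CNF form of G:
  S -> T1 B | T1 C | T1 S | T2 A | b
  A -> T0 S | a
  B -> T0 S | a | d
  C -> T0 S | a
  T0 -> b
  T1 -> a
  T2 -> d

CYK fill:
  T[0,0] 'a' = {A,B,C,T1}  orig:{A,B,C}
  T[1,1] 'b' = {S,T0}  orig:{S}
  T[2,2] 'a' = {A,B,C,T1}  orig:{A,B,C}
  T[3,3] 'a' = {A,B,C,T1}  orig:{A,B,C}
  T[4,4] 'b' = {S,T0}  orig:{S}
  T[5,5] 'a' = {A,B,C,T1}  orig:{A,B,C}
  T[6,6] 'a' = {A,B,C,T1}  orig:{A,B,C}
  T[0,1] 'ab' = {S}
  T[1,2] 'ba' = ∅
  T[2,3] 'aa' = {S}
  T[3,4] 'ab' = {S}
  T[4,5] 'ba' = ∅
  T[5,6] 'aa' = {S}
  T[0,2] 'aba' = ∅
  T[1,3] 'baa' = {A,B,C}
  T[2,4] 'aab' = {S}
  T[3,5] 'aba' = ∅
  T[4,6] 'baa' = {A,B,C}
  T[0,3] 'abaa' = {S}
  T[1,4] 'baab' = {A,B,C}
  T[2,5] 'aaba' = ∅
  T[3,6] 'abaa' = {S}
  T[0,4] 'abaab' = {S}
  T[1,5] 'baaba' = ∅
  T[2,6] 'aabaa' = {S}
  T[0,5] 'abaaba' = ∅
  T[1,6] 'baabaa' = {A,B,C}
  T[0,6] 'abaabaa' = {S}

S ∈ T[0,6] ⇒ YES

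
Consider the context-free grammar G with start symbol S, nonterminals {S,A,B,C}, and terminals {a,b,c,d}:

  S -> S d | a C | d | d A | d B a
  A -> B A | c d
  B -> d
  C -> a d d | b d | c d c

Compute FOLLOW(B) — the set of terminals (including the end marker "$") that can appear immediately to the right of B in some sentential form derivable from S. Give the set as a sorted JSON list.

FIRST iteration:
pass 1:
  A via A→c d: +{c}
  B via B→d: +{d}
  C via C→a d d: +{a}
  C via C→b d: +{b}
  C via C→c d c: +{c}
  S via S→a C: +{a}
  S via S→d: +{d}
  FIRST(S)={a,d}  FIRST(A)={c}  FIRST(B)={d}  FIRST(C)={a,b,c}
pass 2:
  A via A→B A: +{d}
  FIRST(S)={a,d}  FIRST(A)={c,d}  FIRST(B)={d}  FIRST(C)={a,b,c}
pass 3: — fixpoint
  FIRST(S)={a,d}  FIRST(A)={c,d}  FIRST(B)={d}  FIRST(C)={a,b,c}

FOLLOW sets:
initialize: $ ∈ FOLLOW(S)
[1]
  A→B A: FOLLOW(B) ⊇ FIRST(A) = {c,d}; new: +{c,d}
  S→S d: FOLLOW(S) ⊇ FIRST(d) = {d}; new: +{d}
  S→a C: FOLLOW(C) ⊇ FOLLOW(S) ⊇ {$,d}; new: +{$,d}
  S→d A: FOLLOW(A) ⊇ FOLLOW(S) ⊇ {$,d}; new: +{$,d}
  S→d B a: FOLLOW(B) ⊇ FIRST(a) = {a}; new: +{a}
  S: {$,d}  A: {$,d}  B: {a,c,d}  C: {$,d}
[2] done
  S: {$,d}  A: {$,d}  B: {a,c,d}  C: {$,d}

FOLLOW(B) = ["a", "c", "d"]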